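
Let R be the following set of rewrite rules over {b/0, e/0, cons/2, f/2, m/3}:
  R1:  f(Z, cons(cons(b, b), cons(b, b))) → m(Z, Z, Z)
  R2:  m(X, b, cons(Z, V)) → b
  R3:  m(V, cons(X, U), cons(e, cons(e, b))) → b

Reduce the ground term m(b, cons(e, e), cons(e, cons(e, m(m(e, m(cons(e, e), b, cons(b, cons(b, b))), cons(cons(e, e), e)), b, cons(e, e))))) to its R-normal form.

1. m(b, cons(e, e), cons(e, cons(e, m(m(e, m(cons(e, e), b, cons(b, cons(b, b))), cons(cons(e, e), e)), b, cons(e, e)))))  →  m(b, cons(e, e), cons(e, cons(e, b)))   [R2 at 3.2.2]
2. m(b, cons(e, e), cons(e, cons(e, b)))  →  b   [R3 at ε]

b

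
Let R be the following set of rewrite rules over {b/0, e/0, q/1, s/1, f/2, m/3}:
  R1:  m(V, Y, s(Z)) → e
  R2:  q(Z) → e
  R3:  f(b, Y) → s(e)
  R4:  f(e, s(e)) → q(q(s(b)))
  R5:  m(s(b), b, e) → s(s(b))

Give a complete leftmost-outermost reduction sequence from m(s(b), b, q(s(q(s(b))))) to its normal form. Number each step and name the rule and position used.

s(s(b))

1. m(s(b), b, q(s(q(s(b)))))  →  m(s(b), b, e)   [R2 at 3]
2. m(s(b), b, e)  →  s(s(b))   [R5 at ε]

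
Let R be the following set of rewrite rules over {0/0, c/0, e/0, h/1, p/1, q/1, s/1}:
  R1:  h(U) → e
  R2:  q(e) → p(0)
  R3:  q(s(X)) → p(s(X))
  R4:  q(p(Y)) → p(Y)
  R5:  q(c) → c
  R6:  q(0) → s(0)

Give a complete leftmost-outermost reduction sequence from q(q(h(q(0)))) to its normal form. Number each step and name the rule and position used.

1. q(q(h(q(0))))  →  q(q(e))   [R1 at 1.1]
2. q(q(e))  →  q(p(0))   [R2 at 1]
3. q(p(0))  →  p(0)   [R4 at ε]

p(0)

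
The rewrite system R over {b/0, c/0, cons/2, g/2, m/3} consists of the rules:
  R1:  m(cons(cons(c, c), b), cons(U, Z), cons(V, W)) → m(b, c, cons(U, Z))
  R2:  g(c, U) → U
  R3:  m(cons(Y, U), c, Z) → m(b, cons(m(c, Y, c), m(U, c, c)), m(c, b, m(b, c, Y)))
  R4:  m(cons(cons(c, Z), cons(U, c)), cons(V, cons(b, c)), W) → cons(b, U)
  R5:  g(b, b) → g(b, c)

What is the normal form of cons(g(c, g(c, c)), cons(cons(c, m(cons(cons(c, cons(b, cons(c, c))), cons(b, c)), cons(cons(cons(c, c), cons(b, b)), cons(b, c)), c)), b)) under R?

cons(c, cons(cons(c, cons(b, b)), b))

1. cons(g(c, g(c, c)), cons(cons(c, m(cons(cons(c, cons(b, cons(c, c))), cons(b, c)), cons(cons(cons(c, c), cons(b, b)), cons(b, c)), c)), b))  →  cons(g(c, c), cons(cons(c, m(cons(cons(c, cons(b, cons(c, c))), cons(b, c)), cons(cons(cons(c, c), cons(b, b)), cons(b, c)), c)), b))   [R2 at 1]
2. cons(g(c, c), cons(cons(c, m(cons(cons(c, cons(b, cons(c, c))), cons(b, c)), cons(cons(cons(c, c), cons(b, b)), cons(b, c)), c)), b))  →  cons(c, cons(cons(c, m(cons(cons(c, cons(b, cons(c, c))), cons(b, c)), cons(cons(cons(c, c), cons(b, b)), cons(b, c)), c)), b))   [R2 at 1]
3. cons(c, cons(cons(c, m(cons(cons(c, cons(b, cons(c, c))), cons(b, c)), cons(cons(cons(c, c), cons(b, b)), cons(b, c)), c)), b))  →  cons(c, cons(cons(c, cons(b, b)), b))   [R4 at 2.1.2]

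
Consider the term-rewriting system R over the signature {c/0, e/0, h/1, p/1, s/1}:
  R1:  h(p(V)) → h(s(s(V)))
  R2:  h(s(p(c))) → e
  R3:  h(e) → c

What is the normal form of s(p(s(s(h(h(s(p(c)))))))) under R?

1. s(p(s(s(h(h(s(p(c))))))))  →  s(p(s(s(h(e)))))   [R2 at 1.1.1.1.1]
2. s(p(s(s(h(e)))))  →  s(p(s(s(c))))   [R3 at 1.1.1.1]

s(p(s(s(c))))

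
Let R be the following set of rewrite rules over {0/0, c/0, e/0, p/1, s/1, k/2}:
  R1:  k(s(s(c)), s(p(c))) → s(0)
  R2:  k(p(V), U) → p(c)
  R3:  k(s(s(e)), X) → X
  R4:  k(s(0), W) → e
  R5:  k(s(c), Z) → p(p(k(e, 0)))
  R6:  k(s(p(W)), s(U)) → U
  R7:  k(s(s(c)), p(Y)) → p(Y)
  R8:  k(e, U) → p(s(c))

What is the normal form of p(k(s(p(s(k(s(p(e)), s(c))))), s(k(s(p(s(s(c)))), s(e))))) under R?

1. p(k(s(p(s(k(s(p(e)), s(c))))), s(k(s(p(s(s(c)))), s(e)))))  →  p(k(s(p(s(s(c)))), s(e)))   [R6 at 1]
2. p(k(s(p(s(s(c)))), s(e)))  →  p(e)   [R6 at 1]

p(e)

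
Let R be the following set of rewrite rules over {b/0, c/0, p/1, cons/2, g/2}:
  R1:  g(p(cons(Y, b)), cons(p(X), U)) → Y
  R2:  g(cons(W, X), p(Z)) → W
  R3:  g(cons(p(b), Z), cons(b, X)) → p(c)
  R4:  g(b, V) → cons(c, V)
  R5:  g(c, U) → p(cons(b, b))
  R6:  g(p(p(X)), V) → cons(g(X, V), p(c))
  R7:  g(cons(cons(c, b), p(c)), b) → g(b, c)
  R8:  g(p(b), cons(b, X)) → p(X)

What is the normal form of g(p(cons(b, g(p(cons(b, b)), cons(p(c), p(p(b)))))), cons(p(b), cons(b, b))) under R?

b

1. g(p(cons(b, g(p(cons(b, b)), cons(p(c), p(p(b)))))), cons(p(b), cons(b, b)))  →  g(p(cons(b, b)), cons(p(b), cons(b, b)))   [R1 at 1.1.2]
2. g(p(cons(b, b)), cons(p(b), cons(b, b)))  →  b   [R1 at ε]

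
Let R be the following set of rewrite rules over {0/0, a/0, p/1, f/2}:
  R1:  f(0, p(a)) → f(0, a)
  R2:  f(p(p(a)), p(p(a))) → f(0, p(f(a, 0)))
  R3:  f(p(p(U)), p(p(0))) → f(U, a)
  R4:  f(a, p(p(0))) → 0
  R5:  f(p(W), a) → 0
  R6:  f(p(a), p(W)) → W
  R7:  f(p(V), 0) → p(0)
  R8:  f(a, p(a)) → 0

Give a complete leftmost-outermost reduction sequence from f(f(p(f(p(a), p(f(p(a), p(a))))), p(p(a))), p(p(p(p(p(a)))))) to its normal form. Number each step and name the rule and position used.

p(p(p(p(a))))

1. f(f(p(f(p(a), p(f(p(a), p(a))))), p(p(a))), p(p(p(p(p(a))))))  →  f(f(p(f(p(a), p(a))), p(p(a))), p(p(p(p(p(a))))))   [R6 at 1.1.1]
2. f(f(p(f(p(a), p(a))), p(p(a))), p(p(p(p(p(a))))))  →  f(f(p(a), p(p(a))), p(p(p(p(p(a))))))   [R6 at 1.1.1]
3. f(f(p(a), p(p(a))), p(p(p(p(p(a))))))  →  f(p(a), p(p(p(p(p(a))))))   [R6 at 1]
4. f(p(a), p(p(p(p(p(a))))))  →  p(p(p(p(a))))   [R6 at ε]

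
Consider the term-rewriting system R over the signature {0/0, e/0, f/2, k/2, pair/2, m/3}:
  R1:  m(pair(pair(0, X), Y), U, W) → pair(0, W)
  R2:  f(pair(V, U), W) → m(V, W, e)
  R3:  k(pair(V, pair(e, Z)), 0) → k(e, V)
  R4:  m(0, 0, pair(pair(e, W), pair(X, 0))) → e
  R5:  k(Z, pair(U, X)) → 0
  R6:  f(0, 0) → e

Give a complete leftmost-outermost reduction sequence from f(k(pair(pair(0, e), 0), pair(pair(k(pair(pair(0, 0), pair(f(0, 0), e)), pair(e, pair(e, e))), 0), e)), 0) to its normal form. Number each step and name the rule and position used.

e

1. f(k(pair(pair(0, e), 0), pair(pair(k(pair(pair(0, 0), pair(f(0, 0), e)), pair(e, pair(e, e))), 0), e)), 0)  →  f(0, 0)   [R5 at 1]
2. f(0, 0)  →  e   [R6 at ε]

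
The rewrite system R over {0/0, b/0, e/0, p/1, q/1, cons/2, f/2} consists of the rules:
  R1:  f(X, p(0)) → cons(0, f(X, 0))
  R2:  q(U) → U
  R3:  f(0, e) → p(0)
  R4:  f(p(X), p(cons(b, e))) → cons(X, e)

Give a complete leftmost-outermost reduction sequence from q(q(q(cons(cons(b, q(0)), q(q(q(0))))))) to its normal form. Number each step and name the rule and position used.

cons(cons(b, 0), 0)

1. q(q(q(cons(cons(b, q(0)), q(q(q(0)))))))  →  q(q(cons(cons(b, q(0)), q(q(q(0))))))   [R2 at ε]
2. q(q(cons(cons(b, q(0)), q(q(q(0))))))  →  q(cons(cons(b, q(0)), q(q(q(0)))))   [R2 at ε]
3. q(cons(cons(b, q(0)), q(q(q(0)))))  →  cons(cons(b, q(0)), q(q(q(0))))   [R2 at ε]
4. cons(cons(b, q(0)), q(q(q(0))))  →  cons(cons(b, 0), q(q(q(0))))   [R2 at 1.2]
5. cons(cons(b, 0), q(q(q(0))))  →  cons(cons(b, 0), q(q(0)))   [R2 at 2]
6. cons(cons(b, 0), q(q(0)))  →  cons(cons(b, 0), q(0))   [R2 at 2]
7. cons(cons(b, 0), q(0))  →  cons(cons(b, 0), 0)   [R2 at 2]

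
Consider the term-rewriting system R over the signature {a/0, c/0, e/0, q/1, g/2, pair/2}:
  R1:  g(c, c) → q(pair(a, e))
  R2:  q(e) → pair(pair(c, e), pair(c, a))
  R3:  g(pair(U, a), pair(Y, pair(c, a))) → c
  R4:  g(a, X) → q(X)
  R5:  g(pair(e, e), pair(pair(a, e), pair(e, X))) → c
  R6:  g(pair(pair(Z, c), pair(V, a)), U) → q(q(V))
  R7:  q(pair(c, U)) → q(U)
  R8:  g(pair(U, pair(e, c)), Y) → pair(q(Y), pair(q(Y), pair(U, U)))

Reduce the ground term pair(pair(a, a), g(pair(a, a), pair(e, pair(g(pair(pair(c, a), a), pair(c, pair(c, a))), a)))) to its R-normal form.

pair(pair(a, a), c)

1. pair(pair(a, a), g(pair(a, a), pair(e, pair(g(pair(pair(c, a), a), pair(c, pair(c, a))), a))))  →  pair(pair(a, a), g(pair(a, a), pair(e, pair(c, a))))   [R3 at 2.2.2.1]
2. pair(pair(a, a), g(pair(a, a), pair(e, pair(c, a))))  →  pair(pair(a, a), c)   [R3 at 2]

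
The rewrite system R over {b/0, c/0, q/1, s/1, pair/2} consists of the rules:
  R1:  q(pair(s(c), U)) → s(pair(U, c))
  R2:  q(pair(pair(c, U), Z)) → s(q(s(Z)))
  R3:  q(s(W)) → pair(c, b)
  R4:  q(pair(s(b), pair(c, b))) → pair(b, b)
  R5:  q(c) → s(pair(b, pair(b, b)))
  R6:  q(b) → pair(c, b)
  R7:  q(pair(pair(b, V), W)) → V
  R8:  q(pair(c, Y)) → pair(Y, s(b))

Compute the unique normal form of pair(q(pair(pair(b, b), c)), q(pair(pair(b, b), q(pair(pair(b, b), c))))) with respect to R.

1. pair(q(pair(pair(b, b), c)), q(pair(pair(b, b), q(pair(pair(b, b), c)))))  →  pair(b, q(pair(pair(b, b), q(pair(pair(b, b), c)))))   [R7 at 1]
2. pair(b, q(pair(pair(b, b), q(pair(pair(b, b), c)))))  →  pair(b, b)   [R7 at 2]

pair(b, b)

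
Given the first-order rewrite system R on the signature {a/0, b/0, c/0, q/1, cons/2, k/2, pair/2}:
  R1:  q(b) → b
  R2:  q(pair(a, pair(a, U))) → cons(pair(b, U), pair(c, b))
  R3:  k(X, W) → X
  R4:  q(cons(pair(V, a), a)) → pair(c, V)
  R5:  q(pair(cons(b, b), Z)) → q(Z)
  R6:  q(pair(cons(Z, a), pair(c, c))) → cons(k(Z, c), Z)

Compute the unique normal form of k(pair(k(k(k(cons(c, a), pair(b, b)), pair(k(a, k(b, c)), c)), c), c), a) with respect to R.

pair(cons(c, a), c)

1. k(pair(k(k(k(cons(c, a), pair(b, b)), pair(k(a, k(b, c)), c)), c), c), a)  →  pair(k(k(k(cons(c, a), pair(b, b)), pair(k(a, k(b, c)), c)), c), c)   [R3 at ε]
2. pair(k(k(k(cons(c, a), pair(b, b)), pair(k(a, k(b, c)), c)), c), c)  →  pair(k(k(cons(c, a), pair(b, b)), pair(k(a, k(b, c)), c)), c)   [R3 at 1]
3. pair(k(k(cons(c, a), pair(b, b)), pair(k(a, k(b, c)), c)), c)  →  pair(k(cons(c, a), pair(b, b)), c)   [R3 at 1]
4. pair(k(cons(c, a), pair(b, b)), c)  →  pair(cons(c, a), c)   [R3 at 1]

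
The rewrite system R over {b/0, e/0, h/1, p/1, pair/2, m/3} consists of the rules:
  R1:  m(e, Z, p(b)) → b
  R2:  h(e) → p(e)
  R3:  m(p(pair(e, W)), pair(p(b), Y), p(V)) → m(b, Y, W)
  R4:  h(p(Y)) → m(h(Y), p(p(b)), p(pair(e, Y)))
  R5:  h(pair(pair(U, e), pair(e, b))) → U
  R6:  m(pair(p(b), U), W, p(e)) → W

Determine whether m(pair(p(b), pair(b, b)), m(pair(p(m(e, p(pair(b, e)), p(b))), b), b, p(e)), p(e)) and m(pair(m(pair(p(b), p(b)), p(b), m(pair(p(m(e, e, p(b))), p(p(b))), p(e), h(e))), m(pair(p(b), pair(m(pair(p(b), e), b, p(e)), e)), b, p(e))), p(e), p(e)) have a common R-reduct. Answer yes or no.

Reduce t₁ = m(pair(p(b), pair(b, b)), m(pair(p(m(e, p(pair(b, e)), p(b))), b), b, p(e)), p(e)):
1. m(pair(p(b), pair(b, b)), m(pair(p(m(e, p(pair(b, e)), p(b))), b), b, p(e)), p(e))  →  m(pair(p(m(e, p(pair(b, e)), p(b))), b), b, p(e))   [R6 at ε]
2. m(pair(p(m(e, p(pair(b, e)), p(b))), b), b, p(e))  →  m(pair(p(b), b), b, p(e))   [R1 at 1.1.1]
3. m(pair(p(b), b), b, p(e))  →  b   [R6 at ε]

Reduce t₂ = m(pair(m(pair(p(b), p(b)), p(b), m(pair(p(m(e, e, p(b))), p(p(b))), p(e), h(e))), m(pair(p(b), pair(m(pair(p(b), e), b, p(e)), e)), b, p(e))), p(e), p(e)):
1. m(pair(m(pair(p(b), p(b)), p(b), m(pair(p(m(e, e, p(b))), p(p(b))), p(e), h(e))), m(pair(p(b), pair(m(pair(p(b), e), b, p(e)), e)), b, p(e))), p(e), p(e))  →  m(pair(m(pair(p(b), p(b)), p(b), m(pair(p(b), p(p(b))), p(e), h(e))), m(pair(p(b), pair(m(pair(p(b), e), b, p(e)), e)), b, p(e))), p(e), p(e))   [R1 at 1.1.3.1.1.1]
2. m(pair(m(pair(p(b), p(b)), p(b), m(pair(p(b), p(p(b))), p(e), h(e))), m(pair(p(b), pair(m(pair(p(b), e), b, p(e)), e)), b, p(e))), p(e), p(e))  →  m(pair(m(pair(p(b), p(b)), p(b), m(pair(p(b), p(p(b))), p(e), p(e))), m(pair(p(b), pair(m(pair(p(b), e), b, p(e)), e)), b, p(e))), p(e), p(e))   [R2 at 1.1.3.3]
3. m(pair(m(pair(p(b), p(b)), p(b), m(pair(p(b), p(p(b))), p(e), p(e))), m(pair(p(b), pair(m(pair(p(b), e), b, p(e)), e)), b, p(e))), p(e), p(e))  →  m(pair(m(pair(p(b), p(b)), p(b), p(e)), m(pair(p(b), pair(m(pair(p(b), e), b, p(e)), e)), b, p(e))), p(e), p(e))   [R6 at 1.1.3]
4. m(pair(m(pair(p(b), p(b)), p(b), p(e)), m(pair(p(b), pair(m(pair(p(b), e), b, p(e)), e)), b, p(e))), p(e), p(e))  →  m(pair(p(b), m(pair(p(b), pair(m(pair(p(b), e), b, p(e)), e)), b, p(e))), p(e), p(e))   [R6 at 1.1]
5. m(pair(p(b), m(pair(p(b), pair(m(pair(p(b), e), b, p(e)), e)), b, p(e))), p(e), p(e))  →  p(e)   [R6 at ε]

no — NF(t₁) = b, NF(t₂) = p(e)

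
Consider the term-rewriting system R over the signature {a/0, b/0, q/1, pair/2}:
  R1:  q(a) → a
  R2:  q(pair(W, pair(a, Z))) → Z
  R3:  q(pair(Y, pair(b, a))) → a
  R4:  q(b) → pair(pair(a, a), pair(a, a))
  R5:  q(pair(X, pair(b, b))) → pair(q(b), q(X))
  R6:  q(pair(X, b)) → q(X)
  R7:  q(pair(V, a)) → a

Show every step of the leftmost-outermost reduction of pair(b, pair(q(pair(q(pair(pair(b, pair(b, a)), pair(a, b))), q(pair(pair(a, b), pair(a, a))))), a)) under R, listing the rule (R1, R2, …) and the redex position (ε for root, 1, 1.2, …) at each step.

1. pair(b, pair(q(pair(q(pair(pair(b, pair(b, a)), pair(a, b))), q(pair(pair(a, b), pair(a, a))))), a))  →  pair(b, pair(q(pair(b, q(pair(pair(a, b), pair(a, a))))), a))   [R2 at 2.1.1.1]
2. pair(b, pair(q(pair(b, q(pair(pair(a, b), pair(a, a))))), a))  →  pair(b, pair(q(pair(b, a)), a))   [R2 at 2.1.1.2]
3. pair(b, pair(q(pair(b, a)), a))  →  pair(b, pair(a, a))   [R7 at 2.1]

pair(b, pair(a, a))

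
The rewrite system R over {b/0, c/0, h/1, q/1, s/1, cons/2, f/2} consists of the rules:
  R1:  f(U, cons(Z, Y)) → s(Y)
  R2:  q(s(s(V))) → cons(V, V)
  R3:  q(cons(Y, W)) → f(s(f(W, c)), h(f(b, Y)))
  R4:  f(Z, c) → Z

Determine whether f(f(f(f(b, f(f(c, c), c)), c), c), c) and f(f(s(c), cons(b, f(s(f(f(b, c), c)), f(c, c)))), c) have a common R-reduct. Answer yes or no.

Reduce t₁ = f(f(f(f(b, f(f(c, c), c)), c), c), c):
1. f(f(f(f(b, f(f(c, c), c)), c), c), c)  →  f(f(f(b, f(f(c, c), c)), c), c)   [R4 at ε]
2. f(f(f(b, f(f(c, c), c)), c), c)  →  f(f(b, f(f(c, c), c)), c)   [R4 at ε]
3. f(f(b, f(f(c, c), c)), c)  →  f(b, f(f(c, c), c))   [R4 at ε]
4. f(b, f(f(c, c), c))  →  f(b, f(c, c))   [R4 at 2]
5. f(b, f(c, c))  →  f(b, c)   [R4 at 2]
6. f(b, c)  →  b   [R4 at ε]

Reduce t₂ = f(f(s(c), cons(b, f(s(f(f(b, c), c)), f(c, c)))), c):
1. f(f(s(c), cons(b, f(s(f(f(b, c), c)), f(c, c)))), c)  →  f(s(c), cons(b, f(s(f(f(b, c), c)), f(c, c))))   [R4 at ε]
2. f(s(c), cons(b, f(s(f(f(b, c), c)), f(c, c))))  →  s(f(s(f(f(b, c), c)), f(c, c)))   [R1 at ε]
3. s(f(s(f(f(b, c), c)), f(c, c)))  →  s(f(s(f(b, c)), f(c, c)))   [R4 at 1.1.1]
4. s(f(s(f(b, c)), f(c, c)))  →  s(f(s(b), f(c, c)))   [R4 at 1.1.1]
5. s(f(s(b), f(c, c)))  →  s(f(s(b), c))   [R4 at 1.2]
6. s(f(s(b), c))  →  s(s(b))   [R4 at 1]

no — NF(t₁) = b, NF(t₂) = s(s(b))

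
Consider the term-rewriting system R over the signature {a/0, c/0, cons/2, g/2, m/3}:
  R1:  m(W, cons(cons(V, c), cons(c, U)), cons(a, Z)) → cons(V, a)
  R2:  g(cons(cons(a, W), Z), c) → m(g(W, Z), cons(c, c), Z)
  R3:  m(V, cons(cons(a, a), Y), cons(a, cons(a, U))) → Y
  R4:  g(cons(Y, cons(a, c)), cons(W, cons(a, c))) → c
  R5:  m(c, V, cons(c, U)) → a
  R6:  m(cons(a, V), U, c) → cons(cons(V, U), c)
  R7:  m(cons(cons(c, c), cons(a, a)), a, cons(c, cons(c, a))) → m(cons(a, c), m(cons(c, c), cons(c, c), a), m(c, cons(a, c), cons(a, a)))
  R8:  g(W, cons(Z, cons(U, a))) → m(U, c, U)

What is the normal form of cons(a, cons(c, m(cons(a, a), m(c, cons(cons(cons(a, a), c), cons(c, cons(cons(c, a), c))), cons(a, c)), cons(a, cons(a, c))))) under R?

cons(a, cons(c, a))

1. cons(a, cons(c, m(cons(a, a), m(c, cons(cons(cons(a, a), c), cons(c, cons(cons(c, a), c))), cons(a, c)), cons(a, cons(a, c)))))  →  cons(a, cons(c, m(cons(a, a), cons(cons(a, a), a), cons(a, cons(a, c)))))   [R1 at 2.2.2]
2. cons(a, cons(c, m(cons(a, a), cons(cons(a, a), a), cons(a, cons(a, c)))))  →  cons(a, cons(c, a))   [R3 at 2.2]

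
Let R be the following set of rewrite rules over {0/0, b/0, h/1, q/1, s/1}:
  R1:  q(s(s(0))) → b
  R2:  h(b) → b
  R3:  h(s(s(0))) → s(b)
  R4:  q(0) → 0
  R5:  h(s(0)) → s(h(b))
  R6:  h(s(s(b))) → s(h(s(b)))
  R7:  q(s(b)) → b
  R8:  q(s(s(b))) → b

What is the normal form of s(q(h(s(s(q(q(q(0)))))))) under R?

s(b)

1. s(q(h(s(s(q(q(q(0))))))))  →  s(q(h(s(s(q(q(0)))))))   [R4 at 1.1.1.1.1.1.1]
2. s(q(h(s(s(q(q(0)))))))  →  s(q(h(s(s(q(0))))))   [R4 at 1.1.1.1.1.1]
3. s(q(h(s(s(q(0))))))  →  s(q(h(s(s(0)))))   [R4 at 1.1.1.1.1]
4. s(q(h(s(s(0)))))  →  s(q(s(b)))   [R3 at 1.1]
5. s(q(s(b)))  →  s(b)   [R7 at 1]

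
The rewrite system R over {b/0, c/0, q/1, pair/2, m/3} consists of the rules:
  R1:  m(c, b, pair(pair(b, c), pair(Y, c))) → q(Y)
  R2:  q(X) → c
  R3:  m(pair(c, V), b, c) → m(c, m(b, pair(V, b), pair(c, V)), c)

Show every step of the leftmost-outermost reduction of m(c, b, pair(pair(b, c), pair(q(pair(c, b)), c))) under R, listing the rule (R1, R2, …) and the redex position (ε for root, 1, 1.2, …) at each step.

c

1. m(c, b, pair(pair(b, c), pair(q(pair(c, b)), c)))  →  q(q(pair(c, b)))   [R1 at ε]
2. q(q(pair(c, b)))  →  c   [R2 at ε]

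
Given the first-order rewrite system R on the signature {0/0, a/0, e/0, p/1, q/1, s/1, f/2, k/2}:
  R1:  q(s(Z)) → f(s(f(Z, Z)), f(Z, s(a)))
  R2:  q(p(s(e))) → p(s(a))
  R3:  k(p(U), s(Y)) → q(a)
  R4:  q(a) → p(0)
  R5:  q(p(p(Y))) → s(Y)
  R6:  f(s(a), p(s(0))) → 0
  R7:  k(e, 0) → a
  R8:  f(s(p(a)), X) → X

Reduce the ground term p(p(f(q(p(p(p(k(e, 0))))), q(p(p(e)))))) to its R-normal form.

1. p(p(f(q(p(p(p(k(e, 0))))), q(p(p(e))))))  →  p(p(f(s(p(k(e, 0))), q(p(p(e))))))   [R5 at 1.1.1]
2. p(p(f(s(p(k(e, 0))), q(p(p(e))))))  →  p(p(f(s(p(a)), q(p(p(e))))))   [R7 at 1.1.1.1.1]
3. p(p(f(s(p(a)), q(p(p(e))))))  →  p(p(q(p(p(e)))))   [R8 at 1.1]
4. p(p(q(p(p(e)))))  →  p(p(s(e)))   [R5 at 1.1]

p(p(s(e)))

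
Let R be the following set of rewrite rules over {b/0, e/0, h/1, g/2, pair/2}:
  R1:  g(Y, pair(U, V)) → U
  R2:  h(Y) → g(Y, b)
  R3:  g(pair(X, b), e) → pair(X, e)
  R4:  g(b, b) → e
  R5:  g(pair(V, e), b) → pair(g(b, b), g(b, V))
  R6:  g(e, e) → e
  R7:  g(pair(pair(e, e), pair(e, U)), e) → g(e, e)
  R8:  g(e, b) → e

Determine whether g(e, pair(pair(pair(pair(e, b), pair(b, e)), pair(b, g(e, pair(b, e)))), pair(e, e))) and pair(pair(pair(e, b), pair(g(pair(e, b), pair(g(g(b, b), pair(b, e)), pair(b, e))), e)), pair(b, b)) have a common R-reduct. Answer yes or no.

yes — NF(t₁) = pair(pair(pair(e, b), pair(b, e)), pair(b, b)), NF(t₂) = pair(pair(pair(e, b), pair(b, e)), pair(b, b))

Reduce t₁ = g(e, pair(pair(pair(pair(e, b), pair(b, e)), pair(b, g(e, pair(b, e)))), pair(e, e))):
1. g(e, pair(pair(pair(pair(e, b), pair(b, e)), pair(b, g(e, pair(b, e)))), pair(e, e)))  →  pair(pair(pair(e, b), pair(b, e)), pair(b, g(e, pair(b, e))))   [R1 at ε]
2. pair(pair(pair(e, b), pair(b, e)), pair(b, g(e, pair(b, e))))  →  pair(pair(pair(e, b), pair(b, e)), pair(b, b))   [R1 at 2.2]

Reduce t₂ = pair(pair(pair(e, b), pair(g(pair(e, b), pair(g(g(b, b), pair(b, e)), pair(b, e))), e)), pair(b, b)):
1. pair(pair(pair(e, b), pair(g(pair(e, b), pair(g(g(b, b), pair(b, e)), pair(b, e))), e)), pair(b, b))  →  pair(pair(pair(e, b), pair(g(g(b, b), pair(b, e)), e)), pair(b, b))   [R1 at 1.2.1]
2. pair(pair(pair(e, b), pair(g(g(b, b), pair(b, e)), e)), pair(b, b))  →  pair(pair(pair(e, b), pair(b, e)), pair(b, b))   [R1 at 1.2.1]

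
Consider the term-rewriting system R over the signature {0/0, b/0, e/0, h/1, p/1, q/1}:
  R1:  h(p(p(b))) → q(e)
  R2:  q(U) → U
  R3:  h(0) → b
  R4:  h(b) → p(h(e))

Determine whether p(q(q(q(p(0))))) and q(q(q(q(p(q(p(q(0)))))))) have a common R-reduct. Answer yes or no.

Reduce t₁ = p(q(q(q(p(0))))):
1. p(q(q(q(p(0)))))  →  p(q(q(p(0))))   [R2 at 1]
2. p(q(q(p(0))))  →  p(q(p(0)))   [R2 at 1]
3. p(q(p(0)))  →  p(p(0))   [R2 at 1]

Reduce t₂ = q(q(q(q(p(q(p(q(0)))))))):
1. q(q(q(q(p(q(p(q(0))))))))  →  q(q(q(p(q(p(q(0)))))))   [R2 at ε]
2. q(q(q(p(q(p(q(0)))))))  →  q(q(p(q(p(q(0))))))   [R2 at ε]
3. q(q(p(q(p(q(0))))))  →  q(p(q(p(q(0)))))   [R2 at ε]
4. q(p(q(p(q(0)))))  →  p(q(p(q(0))))   [R2 at ε]
5. p(q(p(q(0))))  →  p(p(q(0)))   [R2 at 1]
6. p(p(q(0)))  →  p(p(0))   [R2 at 1.1]

yes — NF(t₁) = p(p(0)), NF(t₂) = p(p(0))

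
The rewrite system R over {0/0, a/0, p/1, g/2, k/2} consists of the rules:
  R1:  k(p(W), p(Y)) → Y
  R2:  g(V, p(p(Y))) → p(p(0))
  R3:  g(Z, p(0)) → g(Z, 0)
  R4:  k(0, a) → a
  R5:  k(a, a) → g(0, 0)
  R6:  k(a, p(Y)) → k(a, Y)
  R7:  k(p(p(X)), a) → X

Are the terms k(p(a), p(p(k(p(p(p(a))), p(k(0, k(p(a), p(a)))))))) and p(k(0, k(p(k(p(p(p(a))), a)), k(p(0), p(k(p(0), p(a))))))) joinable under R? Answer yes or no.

yes — NF(t₁) = p(a), NF(t₂) = p(a)

Reduce t₁ = k(p(a), p(p(k(p(p(p(a))), p(k(0, k(p(a), p(a)))))))):
1. k(p(a), p(p(k(p(p(p(a))), p(k(0, k(p(a), p(a))))))))  →  p(k(p(p(p(a))), p(k(0, k(p(a), p(a))))))   [R1 at ε]
2. p(k(p(p(p(a))), p(k(0, k(p(a), p(a))))))  →  p(k(0, k(p(a), p(a))))   [R1 at 1]
3. p(k(0, k(p(a), p(a))))  →  p(k(0, a))   [R1 at 1.2]
4. p(k(0, a))  →  p(a)   [R4 at 1]

Reduce t₂ = p(k(0, k(p(k(p(p(p(a))), a)), k(p(0), p(k(p(0), p(a))))))):
1. p(k(0, k(p(k(p(p(p(a))), a)), k(p(0), p(k(p(0), p(a)))))))  →  p(k(0, k(p(p(a)), k(p(0), p(k(p(0), p(a)))))))   [R7 at 1.2.1.1]
2. p(k(0, k(p(p(a)), k(p(0), p(k(p(0), p(a)))))))  →  p(k(0, k(p(p(a)), k(p(0), p(a)))))   [R1 at 1.2.2]
3. p(k(0, k(p(p(a)), k(p(0), p(a)))))  →  p(k(0, k(p(p(a)), a)))   [R1 at 1.2.2]
4. p(k(0, k(p(p(a)), a)))  →  p(k(0, a))   [R7 at 1.2]
5. p(k(0, a))  →  p(a)   [R4 at 1]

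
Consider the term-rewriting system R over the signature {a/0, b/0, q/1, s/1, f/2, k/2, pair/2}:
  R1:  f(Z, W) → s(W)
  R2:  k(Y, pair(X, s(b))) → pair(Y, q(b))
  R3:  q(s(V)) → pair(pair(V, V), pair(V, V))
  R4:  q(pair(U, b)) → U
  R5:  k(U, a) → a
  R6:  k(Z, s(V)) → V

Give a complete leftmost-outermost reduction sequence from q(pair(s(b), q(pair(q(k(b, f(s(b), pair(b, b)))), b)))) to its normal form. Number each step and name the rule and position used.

1. q(pair(s(b), q(pair(q(k(b, f(s(b), pair(b, b)))), b))))  →  q(pair(s(b), q(k(b, f(s(b), pair(b, b))))))   [R4 at 1.2]
2. q(pair(s(b), q(k(b, f(s(b), pair(b, b))))))  →  q(pair(s(b), q(k(b, s(pair(b, b))))))   [R1 at 1.2.1.2]
3. q(pair(s(b), q(k(b, s(pair(b, b))))))  →  q(pair(s(b), q(pair(b, b))))   [R6 at 1.2.1]
4. q(pair(s(b), q(pair(b, b))))  →  q(pair(s(b), b))   [R4 at 1.2]
5. q(pair(s(b), b))  →  s(b)   [R4 at ε]

s(b)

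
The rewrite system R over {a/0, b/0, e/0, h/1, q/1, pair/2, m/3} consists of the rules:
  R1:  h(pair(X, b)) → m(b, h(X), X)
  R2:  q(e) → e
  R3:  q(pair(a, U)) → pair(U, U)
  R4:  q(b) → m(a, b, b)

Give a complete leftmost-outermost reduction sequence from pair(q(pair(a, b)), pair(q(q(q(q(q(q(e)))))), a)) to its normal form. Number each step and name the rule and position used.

pair(pair(b, b), pair(e, a))

1. pair(q(pair(a, b)), pair(q(q(q(q(q(q(e)))))), a))  →  pair(pair(b, b), pair(q(q(q(q(q(q(e)))))), a))   [R3 at 1]
2. pair(pair(b, b), pair(q(q(q(q(q(q(e)))))), a))  →  pair(pair(b, b), pair(q(q(q(q(q(e))))), a))   [R2 at 2.1.1.1.1.1.1]
3. pair(pair(b, b), pair(q(q(q(q(q(e))))), a))  →  pair(pair(b, b), pair(q(q(q(q(e)))), a))   [R2 at 2.1.1.1.1.1]
4. pair(pair(b, b), pair(q(q(q(q(e)))), a))  →  pair(pair(b, b), pair(q(q(q(e))), a))   [R2 at 2.1.1.1.1]
5. pair(pair(b, b), pair(q(q(q(e))), a))  →  pair(pair(b, b), pair(q(q(e)), a))   [R2 at 2.1.1.1]
6. pair(pair(b, b), pair(q(q(e)), a))  →  pair(pair(b, b), pair(q(e), a))   [R2 at 2.1.1]
7. pair(pair(b, b), pair(q(e), a))  →  pair(pair(b, b), pair(e, a))   [R2 at 2.1]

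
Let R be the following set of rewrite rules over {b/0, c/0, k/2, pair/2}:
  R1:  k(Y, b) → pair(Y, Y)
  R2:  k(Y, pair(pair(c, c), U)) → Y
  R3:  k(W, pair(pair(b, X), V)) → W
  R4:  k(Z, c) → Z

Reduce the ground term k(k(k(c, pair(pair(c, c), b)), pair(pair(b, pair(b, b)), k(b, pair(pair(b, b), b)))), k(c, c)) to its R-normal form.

1. k(k(k(c, pair(pair(c, c), b)), pair(pair(b, pair(b, b)), k(b, pair(pair(b, b), b)))), k(c, c))  →  k(k(c, pair(pair(c, c), b)), k(c, c))   [R3 at 1]
2. k(k(c, pair(pair(c, c), b)), k(c, c))  →  k(c, k(c, c))   [R2 at 1]
3. k(c, k(c, c))  →  k(c, c)   [R4 at 2]
4. k(c, c)  →  c   [R4 at ε]

c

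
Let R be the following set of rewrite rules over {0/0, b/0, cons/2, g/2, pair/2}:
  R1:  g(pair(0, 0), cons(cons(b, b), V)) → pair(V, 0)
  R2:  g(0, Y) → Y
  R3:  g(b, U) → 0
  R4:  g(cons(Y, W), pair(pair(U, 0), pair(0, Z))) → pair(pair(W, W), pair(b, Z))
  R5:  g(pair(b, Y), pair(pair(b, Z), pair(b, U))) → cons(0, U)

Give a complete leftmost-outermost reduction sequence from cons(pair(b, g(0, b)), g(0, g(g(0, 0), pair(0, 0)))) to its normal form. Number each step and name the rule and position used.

cons(pair(b, b), pair(0, 0))

1. cons(pair(b, g(0, b)), g(0, g(g(0, 0), pair(0, 0))))  →  cons(pair(b, b), g(0, g(g(0, 0), pair(0, 0))))   [R2 at 1.2]
2. cons(pair(b, b), g(0, g(g(0, 0), pair(0, 0))))  →  cons(pair(b, b), g(g(0, 0), pair(0, 0)))   [R2 at 2]
3. cons(pair(b, b), g(g(0, 0), pair(0, 0)))  →  cons(pair(b, b), g(0, pair(0, 0)))   [R2 at 2.1]
4. cons(pair(b, b), g(0, pair(0, 0)))  →  cons(pair(b, b), pair(0, 0))   [R2 at 2]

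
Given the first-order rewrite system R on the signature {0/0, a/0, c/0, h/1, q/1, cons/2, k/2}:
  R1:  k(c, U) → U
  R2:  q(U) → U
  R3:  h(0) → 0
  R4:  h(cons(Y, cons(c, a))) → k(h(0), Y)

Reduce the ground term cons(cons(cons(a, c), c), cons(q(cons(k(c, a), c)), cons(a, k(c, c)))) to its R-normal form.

cons(cons(cons(a, c), c), cons(cons(a, c), cons(a, c)))

1. cons(cons(cons(a, c), c), cons(q(cons(k(c, a), c)), cons(a, k(c, c))))  →  cons(cons(cons(a, c), c), cons(cons(k(c, a), c), cons(a, k(c, c))))   [R2 at 2.1]
2. cons(cons(cons(a, c), c), cons(cons(k(c, a), c), cons(a, k(c, c))))  →  cons(cons(cons(a, c), c), cons(cons(a, c), cons(a, k(c, c))))   [R1 at 2.1.1]
3. cons(cons(cons(a, c), c), cons(cons(a, c), cons(a, k(c, c))))  →  cons(cons(cons(a, c), c), cons(cons(a, c), cons(a, c)))   [R1 at 2.2.2]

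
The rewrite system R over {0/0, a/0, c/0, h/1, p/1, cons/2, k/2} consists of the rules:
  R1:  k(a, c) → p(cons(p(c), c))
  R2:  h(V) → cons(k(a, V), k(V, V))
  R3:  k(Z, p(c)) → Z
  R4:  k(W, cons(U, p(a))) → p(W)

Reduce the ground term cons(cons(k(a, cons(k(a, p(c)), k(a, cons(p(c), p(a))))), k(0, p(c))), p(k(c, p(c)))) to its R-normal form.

cons(cons(p(a), 0), p(c))

1. cons(cons(k(a, cons(k(a, p(c)), k(a, cons(p(c), p(a))))), k(0, p(c))), p(k(c, p(c))))  →  cons(cons(k(a, cons(a, k(a, cons(p(c), p(a))))), k(0, p(c))), p(k(c, p(c))))   [R3 at 1.1.2.1]
2. cons(cons(k(a, cons(a, k(a, cons(p(c), p(a))))), k(0, p(c))), p(k(c, p(c))))  →  cons(cons(k(a, cons(a, p(a))), k(0, p(c))), p(k(c, p(c))))   [R4 at 1.1.2.2]
3. cons(cons(k(a, cons(a, p(a))), k(0, p(c))), p(k(c, p(c))))  →  cons(cons(p(a), k(0, p(c))), p(k(c, p(c))))   [R4 at 1.1]
4. cons(cons(p(a), k(0, p(c))), p(k(c, p(c))))  →  cons(cons(p(a), 0), p(k(c, p(c))))   [R3 at 1.2]
5. cons(cons(p(a), 0), p(k(c, p(c))))  →  cons(cons(p(a), 0), p(c))   [R3 at 2.1]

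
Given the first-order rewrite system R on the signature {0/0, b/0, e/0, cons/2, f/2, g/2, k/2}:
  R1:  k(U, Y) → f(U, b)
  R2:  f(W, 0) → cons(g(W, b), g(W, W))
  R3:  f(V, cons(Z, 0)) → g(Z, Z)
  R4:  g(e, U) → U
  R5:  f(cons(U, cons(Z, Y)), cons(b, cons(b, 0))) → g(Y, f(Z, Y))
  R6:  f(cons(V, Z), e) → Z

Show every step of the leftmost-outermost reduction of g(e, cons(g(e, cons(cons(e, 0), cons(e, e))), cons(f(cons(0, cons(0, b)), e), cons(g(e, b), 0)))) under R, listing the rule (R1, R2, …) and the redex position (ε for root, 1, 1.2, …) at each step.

1. g(e, cons(g(e, cons(cons(e, 0), cons(e, e))), cons(f(cons(0, cons(0, b)), e), cons(g(e, b), 0))))  →  cons(g(e, cons(cons(e, 0), cons(e, e))), cons(f(cons(0, cons(0, b)), e), cons(g(e, b), 0)))   [R4 at ε]
2. cons(g(e, cons(cons(e, 0), cons(e, e))), cons(f(cons(0, cons(0, b)), e), cons(g(e, b), 0)))  →  cons(cons(cons(e, 0), cons(e, e)), cons(f(cons(0, cons(0, b)), e), cons(g(e, b), 0)))   [R4 at 1]
3. cons(cons(cons(e, 0), cons(e, e)), cons(f(cons(0, cons(0, b)), e), cons(g(e, b), 0)))  →  cons(cons(cons(e, 0), cons(e, e)), cons(cons(0, b), cons(g(e, b), 0)))   [R6 at 2.1]
4. cons(cons(cons(e, 0), cons(e, e)), cons(cons(0, b), cons(g(e, b), 0)))  →  cons(cons(cons(e, 0), cons(e, e)), cons(cons(0, b), cons(b, 0)))   [R4 at 2.2.1]

cons(cons(cons(e, 0), cons(e, e)), cons(cons(0, b), cons(b, 0)))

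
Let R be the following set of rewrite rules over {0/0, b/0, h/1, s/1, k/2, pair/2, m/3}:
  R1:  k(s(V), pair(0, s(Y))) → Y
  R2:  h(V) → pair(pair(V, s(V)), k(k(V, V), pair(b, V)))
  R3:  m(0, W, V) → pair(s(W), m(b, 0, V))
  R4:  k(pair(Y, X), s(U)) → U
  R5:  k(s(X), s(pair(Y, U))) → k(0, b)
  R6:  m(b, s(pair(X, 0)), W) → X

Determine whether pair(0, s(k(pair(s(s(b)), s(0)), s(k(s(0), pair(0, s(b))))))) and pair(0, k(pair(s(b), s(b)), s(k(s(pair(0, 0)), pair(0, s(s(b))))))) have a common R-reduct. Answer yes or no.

Reduce t₁ = pair(0, s(k(pair(s(s(b)), s(0)), s(k(s(0), pair(0, s(b))))))):
1. pair(0, s(k(pair(s(s(b)), s(0)), s(k(s(0), pair(0, s(b)))))))  →  pair(0, s(k(s(0), pair(0, s(b)))))   [R4 at 2.1]
2. pair(0, s(k(s(0), pair(0, s(b)))))  →  pair(0, s(b))   [R1 at 2.1]

Reduce t₂ = pair(0, k(pair(s(b), s(b)), s(k(s(pair(0, 0)), pair(0, s(s(b))))))):
1. pair(0, k(pair(s(b), s(b)), s(k(s(pair(0, 0)), pair(0, s(s(b)))))))  →  pair(0, k(s(pair(0, 0)), pair(0, s(s(b)))))   [R4 at 2]
2. pair(0, k(s(pair(0, 0)), pair(0, s(s(b)))))  →  pair(0, s(b))   [R1 at 2]

yes — NF(t₁) = pair(0, s(b)), NF(t₂) = pair(0, s(b))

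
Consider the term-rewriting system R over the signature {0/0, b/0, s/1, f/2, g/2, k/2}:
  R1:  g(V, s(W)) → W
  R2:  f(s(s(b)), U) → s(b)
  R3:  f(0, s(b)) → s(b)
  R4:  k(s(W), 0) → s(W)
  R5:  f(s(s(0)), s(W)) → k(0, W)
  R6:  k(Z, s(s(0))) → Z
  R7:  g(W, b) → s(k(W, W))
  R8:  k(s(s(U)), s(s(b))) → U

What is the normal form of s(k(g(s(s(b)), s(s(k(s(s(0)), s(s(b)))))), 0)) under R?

s(s(0))

1. s(k(g(s(s(b)), s(s(k(s(s(0)), s(s(b)))))), 0))  →  s(k(s(k(s(s(0)), s(s(b)))), 0))   [R1 at 1.1]
2. s(k(s(k(s(s(0)), s(s(b)))), 0))  →  s(s(k(s(s(0)), s(s(b)))))   [R4 at 1]
3. s(s(k(s(s(0)), s(s(b)))))  →  s(s(0))   [R8 at 1.1]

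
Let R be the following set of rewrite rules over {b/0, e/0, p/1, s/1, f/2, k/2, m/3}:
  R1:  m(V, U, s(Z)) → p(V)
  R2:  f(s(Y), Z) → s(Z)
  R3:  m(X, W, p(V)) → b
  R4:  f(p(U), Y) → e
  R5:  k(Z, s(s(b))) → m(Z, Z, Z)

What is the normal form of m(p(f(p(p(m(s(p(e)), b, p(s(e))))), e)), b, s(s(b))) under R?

p(p(e))

1. m(p(f(p(p(m(s(p(e)), b, p(s(e))))), e)), b, s(s(b)))  →  p(p(f(p(p(m(s(p(e)), b, p(s(e))))), e)))   [R1 at ε]
2. p(p(f(p(p(m(s(p(e)), b, p(s(e))))), e)))  →  p(p(e))   [R4 at 1.1]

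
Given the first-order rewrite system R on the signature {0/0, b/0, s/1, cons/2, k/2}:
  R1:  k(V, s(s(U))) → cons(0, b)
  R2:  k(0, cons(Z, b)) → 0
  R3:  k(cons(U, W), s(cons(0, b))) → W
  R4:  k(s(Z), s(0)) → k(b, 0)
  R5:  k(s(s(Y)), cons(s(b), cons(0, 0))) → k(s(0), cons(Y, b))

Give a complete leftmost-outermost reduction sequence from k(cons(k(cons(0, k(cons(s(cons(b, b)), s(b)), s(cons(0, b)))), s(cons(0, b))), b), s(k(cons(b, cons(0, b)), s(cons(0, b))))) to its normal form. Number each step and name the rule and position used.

1. k(cons(k(cons(0, k(cons(s(cons(b, b)), s(b)), s(cons(0, b)))), s(cons(0, b))), b), s(k(cons(b, cons(0, b)), s(cons(0, b)))))  →  k(cons(k(cons(s(cons(b, b)), s(b)), s(cons(0, b))), b), s(k(cons(b, cons(0, b)), s(cons(0, b)))))   [R3 at 1.1]
2. k(cons(k(cons(s(cons(b, b)), s(b)), s(cons(0, b))), b), s(k(cons(b, cons(0, b)), s(cons(0, b)))))  →  k(cons(s(b), b), s(k(cons(b, cons(0, b)), s(cons(0, b)))))   [R3 at 1.1]
3. k(cons(s(b), b), s(k(cons(b, cons(0, b)), s(cons(0, b)))))  →  k(cons(s(b), b), s(cons(0, b)))   [R3 at 2.1]
4. k(cons(s(b), b), s(cons(0, b)))  →  b   [R3 at ε]

b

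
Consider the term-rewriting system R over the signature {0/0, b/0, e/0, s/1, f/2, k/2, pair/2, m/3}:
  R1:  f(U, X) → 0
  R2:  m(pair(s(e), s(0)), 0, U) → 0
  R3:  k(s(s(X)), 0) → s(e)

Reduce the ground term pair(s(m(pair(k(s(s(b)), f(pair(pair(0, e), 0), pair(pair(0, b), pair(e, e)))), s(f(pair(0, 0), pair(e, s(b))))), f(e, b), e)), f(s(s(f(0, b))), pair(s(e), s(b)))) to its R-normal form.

pair(s(0), 0)

1. pair(s(m(pair(k(s(s(b)), f(pair(pair(0, e), 0), pair(pair(0, b), pair(e, e)))), s(f(pair(0, 0), pair(e, s(b))))), f(e, b), e)), f(s(s(f(0, b))), pair(s(e), s(b))))  →  pair(s(m(pair(k(s(s(b)), 0), s(f(pair(0, 0), pair(e, s(b))))), f(e, b), e)), f(s(s(f(0, b))), pair(s(e), s(b))))   [R1 at 1.1.1.1.2]
2. pair(s(m(pair(k(s(s(b)), 0), s(f(pair(0, 0), pair(e, s(b))))), f(e, b), e)), f(s(s(f(0, b))), pair(s(e), s(b))))  →  pair(s(m(pair(s(e), s(f(pair(0, 0), pair(e, s(b))))), f(e, b), e)), f(s(s(f(0, b))), pair(s(e), s(b))))   [R3 at 1.1.1.1]
3. pair(s(m(pair(s(e), s(f(pair(0, 0), pair(e, s(b))))), f(e, b), e)), f(s(s(f(0, b))), pair(s(e), s(b))))  →  pair(s(m(pair(s(e), s(0)), f(e, b), e)), f(s(s(f(0, b))), pair(s(e), s(b))))   [R1 at 1.1.1.2.1]
4. pair(s(m(pair(s(e), s(0)), f(e, b), e)), f(s(s(f(0, b))), pair(s(e), s(b))))  →  pair(s(m(pair(s(e), s(0)), 0, e)), f(s(s(f(0, b))), pair(s(e), s(b))))   [R1 at 1.1.2]
5. pair(s(m(pair(s(e), s(0)), 0, e)), f(s(s(f(0, b))), pair(s(e), s(b))))  →  pair(s(0), f(s(s(f(0, b))), pair(s(e), s(b))))   [R2 at 1.1]
6. pair(s(0), f(s(s(f(0, b))), pair(s(e), s(b))))  →  pair(s(0), 0)   [R1 at 2]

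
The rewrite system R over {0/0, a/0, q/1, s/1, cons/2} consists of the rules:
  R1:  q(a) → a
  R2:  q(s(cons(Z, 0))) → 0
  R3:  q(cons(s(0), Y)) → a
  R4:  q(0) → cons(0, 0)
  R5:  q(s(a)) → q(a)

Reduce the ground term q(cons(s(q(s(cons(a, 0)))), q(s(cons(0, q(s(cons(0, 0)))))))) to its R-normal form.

a

1. q(cons(s(q(s(cons(a, 0)))), q(s(cons(0, q(s(cons(0, 0))))))))  →  q(cons(s(0), q(s(cons(0, q(s(cons(0, 0))))))))   [R2 at 1.1.1]
2. q(cons(s(0), q(s(cons(0, q(s(cons(0, 0))))))))  →  a   [R3 at ε]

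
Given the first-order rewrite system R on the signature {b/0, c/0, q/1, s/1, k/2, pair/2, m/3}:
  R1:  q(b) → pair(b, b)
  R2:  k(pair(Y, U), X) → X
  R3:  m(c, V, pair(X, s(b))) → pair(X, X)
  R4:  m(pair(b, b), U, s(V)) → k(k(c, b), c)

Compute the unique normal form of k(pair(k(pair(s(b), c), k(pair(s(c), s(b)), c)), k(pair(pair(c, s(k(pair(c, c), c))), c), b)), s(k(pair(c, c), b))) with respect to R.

1. k(pair(k(pair(s(b), c), k(pair(s(c), s(b)), c)), k(pair(pair(c, s(k(pair(c, c), c))), c), b)), s(k(pair(c, c), b)))  →  s(k(pair(c, c), b))   [R2 at ε]
2. s(k(pair(c, c), b))  →  s(b)   [R2 at 1]

s(b)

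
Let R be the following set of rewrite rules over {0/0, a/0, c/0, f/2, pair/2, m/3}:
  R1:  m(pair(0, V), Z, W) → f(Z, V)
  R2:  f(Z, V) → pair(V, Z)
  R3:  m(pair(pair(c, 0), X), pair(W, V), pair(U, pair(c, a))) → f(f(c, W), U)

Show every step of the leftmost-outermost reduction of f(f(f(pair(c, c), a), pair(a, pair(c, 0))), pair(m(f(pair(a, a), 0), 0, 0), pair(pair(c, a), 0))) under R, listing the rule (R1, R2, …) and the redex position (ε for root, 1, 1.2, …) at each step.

1. f(f(f(pair(c, c), a), pair(a, pair(c, 0))), pair(m(f(pair(a, a), 0), 0, 0), pair(pair(c, a), 0)))  →  pair(pair(m(f(pair(a, a), 0), 0, 0), pair(pair(c, a), 0)), f(f(pair(c, c), a), pair(a, pair(c, 0))))   [R2 at ε]
2. pair(pair(m(f(pair(a, a), 0), 0, 0), pair(pair(c, a), 0)), f(f(pair(c, c), a), pair(a, pair(c, 0))))  →  pair(pair(m(pair(0, pair(a, a)), 0, 0), pair(pair(c, a), 0)), f(f(pair(c, c), a), pair(a, pair(c, 0))))   [R2 at 1.1.1]
3. pair(pair(m(pair(0, pair(a, a)), 0, 0), pair(pair(c, a), 0)), f(f(pair(c, c), a), pair(a, pair(c, 0))))  →  pair(pair(f(0, pair(a, a)), pair(pair(c, a), 0)), f(f(pair(c, c), a), pair(a, pair(c, 0))))   [R1 at 1.1]
4. pair(pair(f(0, pair(a, a)), pair(pair(c, a), 0)), f(f(pair(c, c), a), pair(a, pair(c, 0))))  →  pair(pair(pair(pair(a, a), 0), pair(pair(c, a), 0)), f(f(pair(c, c), a), pair(a, pair(c, 0))))   [R2 at 1.1]
5. pair(pair(pair(pair(a, a), 0), pair(pair(c, a), 0)), f(f(pair(c, c), a), pair(a, pair(c, 0))))  →  pair(pair(pair(pair(a, a), 0), pair(pair(c, a), 0)), pair(pair(a, pair(c, 0)), f(pair(c, c), a)))   [R2 at 2]
6. pair(pair(pair(pair(a, a), 0), pair(pair(c, a), 0)), pair(pair(a, pair(c, 0)), f(pair(c, c), a)))  →  pair(pair(pair(pair(a, a), 0), pair(pair(c, a), 0)), pair(pair(a, pair(c, 0)), pair(a, pair(c, c))))   [R2 at 2.2]

pair(pair(pair(pair(a, a), 0), pair(pair(c, a), 0)), pair(pair(a, pair(c, 0)), pair(a, pair(c, c))))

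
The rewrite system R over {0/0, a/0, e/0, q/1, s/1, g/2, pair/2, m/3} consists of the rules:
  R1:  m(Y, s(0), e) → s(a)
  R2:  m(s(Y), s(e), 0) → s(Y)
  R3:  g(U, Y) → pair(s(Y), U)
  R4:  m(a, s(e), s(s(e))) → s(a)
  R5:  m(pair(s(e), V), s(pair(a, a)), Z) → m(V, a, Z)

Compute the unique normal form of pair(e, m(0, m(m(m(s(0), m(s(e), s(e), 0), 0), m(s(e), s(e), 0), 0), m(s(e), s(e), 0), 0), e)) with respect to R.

pair(e, s(a))

1. pair(e, m(0, m(m(m(s(0), m(s(e), s(e), 0), 0), m(s(e), s(e), 0), 0), m(s(e), s(e), 0), 0), e))  →  pair(e, m(0, m(m(m(s(0), s(e), 0), m(s(e), s(e), 0), 0), m(s(e), s(e), 0), 0), e))   [R2 at 2.2.1.1.2]
2. pair(e, m(0, m(m(m(s(0), s(e), 0), m(s(e), s(e), 0), 0), m(s(e), s(e), 0), 0), e))  →  pair(e, m(0, m(m(s(0), m(s(e), s(e), 0), 0), m(s(e), s(e), 0), 0), e))   [R2 at 2.2.1.1]
3. pair(e, m(0, m(m(s(0), m(s(e), s(e), 0), 0), m(s(e), s(e), 0), 0), e))  →  pair(e, m(0, m(m(s(0), s(e), 0), m(s(e), s(e), 0), 0), e))   [R2 at 2.2.1.2]
4. pair(e, m(0, m(m(s(0), s(e), 0), m(s(e), s(e), 0), 0), e))  →  pair(e, m(0, m(s(0), m(s(e), s(e), 0), 0), e))   [R2 at 2.2.1]
5. pair(e, m(0, m(s(0), m(s(e), s(e), 0), 0), e))  →  pair(e, m(0, m(s(0), s(e), 0), e))   [R2 at 2.2.2]
6. pair(e, m(0, m(s(0), s(e), 0), e))  →  pair(e, m(0, s(0), e))   [R2 at 2.2]
7. pair(e, m(0, s(0), e))  →  pair(e, s(a))   [R1 at 2]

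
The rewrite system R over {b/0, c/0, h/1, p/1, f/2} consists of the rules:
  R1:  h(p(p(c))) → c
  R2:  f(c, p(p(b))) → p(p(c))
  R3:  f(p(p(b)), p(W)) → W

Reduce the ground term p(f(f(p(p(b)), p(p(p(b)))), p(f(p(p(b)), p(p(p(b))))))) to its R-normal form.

1. p(f(f(p(p(b)), p(p(p(b)))), p(f(p(p(b)), p(p(p(b)))))))  →  p(f(p(p(b)), p(f(p(p(b)), p(p(p(b)))))))   [R3 at 1.1]
2. p(f(p(p(b)), p(f(p(p(b)), p(p(p(b)))))))  →  p(f(p(p(b)), p(p(p(b)))))   [R3 at 1]
3. p(f(p(p(b)), p(p(p(b)))))  →  p(p(p(b)))   [R3 at 1]

p(p(p(b)))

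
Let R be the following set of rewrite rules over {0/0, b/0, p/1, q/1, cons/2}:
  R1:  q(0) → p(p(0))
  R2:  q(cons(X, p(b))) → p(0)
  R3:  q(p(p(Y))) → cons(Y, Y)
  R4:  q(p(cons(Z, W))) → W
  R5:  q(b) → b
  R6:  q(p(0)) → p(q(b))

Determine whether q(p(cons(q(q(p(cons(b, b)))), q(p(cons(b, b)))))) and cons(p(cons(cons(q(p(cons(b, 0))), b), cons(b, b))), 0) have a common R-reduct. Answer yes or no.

no — NF(t₁) = b, NF(t₂) = cons(p(cons(cons(0, b), cons(b, b))), 0)

Reduce t₁ = q(p(cons(q(q(p(cons(b, b)))), q(p(cons(b, b)))))):
1. q(p(cons(q(q(p(cons(b, b)))), q(p(cons(b, b))))))  →  q(p(cons(b, b)))   [R4 at ε]
2. q(p(cons(b, b)))  →  b   [R4 at ε]

Reduce t₂ = cons(p(cons(cons(q(p(cons(b, 0))), b), cons(b, b))), 0):
1. cons(p(cons(cons(q(p(cons(b, 0))), b), cons(b, b))), 0)  →  cons(p(cons(cons(0, b), cons(b, b))), 0)   [R4 at 1.1.1.1]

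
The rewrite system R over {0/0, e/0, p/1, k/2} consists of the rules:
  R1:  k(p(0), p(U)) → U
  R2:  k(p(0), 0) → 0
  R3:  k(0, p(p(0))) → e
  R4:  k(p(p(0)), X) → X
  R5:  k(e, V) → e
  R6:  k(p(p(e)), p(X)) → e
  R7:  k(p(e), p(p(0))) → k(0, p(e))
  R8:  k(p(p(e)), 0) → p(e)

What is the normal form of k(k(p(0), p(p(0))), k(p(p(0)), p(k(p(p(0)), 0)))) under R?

1. k(k(p(0), p(p(0))), k(p(p(0)), p(k(p(p(0)), 0))))  →  k(p(0), k(p(p(0)), p(k(p(p(0)), 0))))   [R1 at 1]
2. k(p(0), k(p(p(0)), p(k(p(p(0)), 0))))  →  k(p(0), p(k(p(p(0)), 0)))   [R4 at 2]
3. k(p(0), p(k(p(p(0)), 0)))  →  k(p(p(0)), 0)   [R1 at ε]
4. k(p(p(0)), 0)  →  0   [R4 at ε]

0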